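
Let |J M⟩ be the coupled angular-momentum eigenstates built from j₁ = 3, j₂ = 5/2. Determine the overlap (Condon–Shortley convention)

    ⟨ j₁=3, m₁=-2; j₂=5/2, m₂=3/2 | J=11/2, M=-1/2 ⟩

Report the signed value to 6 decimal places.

+0.254824

triangle: 0!·6!·5!/12! = 86400/479001600
(j±m)!: 1!·5!·4!·1!·5!·6! = 248832000
prefactor² = (2J+1)·Δ·N² = 41472000/77
  k=0: +1/(0!·0!·5!·4!·1!·1!) = 1/2880
Σ = 1/2880  ⇒  CG² = 41472000/77·1/2880² = 5/77
CG = +√(5/77) = +0.254824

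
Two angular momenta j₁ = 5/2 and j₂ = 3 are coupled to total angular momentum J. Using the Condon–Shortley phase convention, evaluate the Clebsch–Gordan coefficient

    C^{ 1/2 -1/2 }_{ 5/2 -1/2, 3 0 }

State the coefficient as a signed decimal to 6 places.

√[2·5!0!1!/7! · 2!3!3!3!0!1!] = √(144/7)
  +(−1)^3/∏(3,2,0,0,0,1)! = -1/12  (running -1/12)
⟨..|..⟩ = √(144/7)·(-1/12) = -0.377964

−√(1/7) = -0.377964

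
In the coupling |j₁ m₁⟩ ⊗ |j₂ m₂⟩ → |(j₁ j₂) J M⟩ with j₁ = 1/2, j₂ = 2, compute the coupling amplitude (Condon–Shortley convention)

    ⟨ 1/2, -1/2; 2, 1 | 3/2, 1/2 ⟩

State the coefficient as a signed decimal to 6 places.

triangle: 1!·0!·3!/5! = 6/120
(j±m)!: 0!·1!·3!·1!·2!·1! = 12
prefactor² = (2J+1)·Δ·N² = 12/5
  k=1: −1/(1!·0!·0!·2!·0!·1!) = -1/2
Σ = -1/2  ⇒  CG² = 12/5·(-1/2)² = 3/5
CG = −√(3/5) = -0.774597

−√(3/5) ≈ -0.774597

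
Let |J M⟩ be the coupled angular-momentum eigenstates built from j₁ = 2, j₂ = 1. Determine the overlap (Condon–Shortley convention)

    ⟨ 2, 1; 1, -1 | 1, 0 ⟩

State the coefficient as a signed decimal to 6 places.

√[3·2!2!0!/5! · 3!1!0!2!1!1!] = √(6/5)
  +(−1)^0/∏(0,2,1,0,1,0)! = 1/2  (running 1/2)
⟨..|..⟩ = √(6/5)·(1/2) = +0.547723

+√(3/10) = +0.547723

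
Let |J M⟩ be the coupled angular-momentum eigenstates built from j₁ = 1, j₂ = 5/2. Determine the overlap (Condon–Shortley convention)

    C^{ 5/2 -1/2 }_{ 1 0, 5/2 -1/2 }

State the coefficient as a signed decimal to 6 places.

+√(1/35) = +0.169031

√[6·1!1!4!/7! · 1!1!2!3!2!3!] = √(144/35)
  +(−1)^0/∏(0,1,1,2,0,2)! = 1/4  (running 1/4)
  +(−1)^1/∏(1,0,0,1,1,3)! = -1/6  (running 1/12)
⟨..|..⟩ = √(144/35)·(1/12) = +0.169031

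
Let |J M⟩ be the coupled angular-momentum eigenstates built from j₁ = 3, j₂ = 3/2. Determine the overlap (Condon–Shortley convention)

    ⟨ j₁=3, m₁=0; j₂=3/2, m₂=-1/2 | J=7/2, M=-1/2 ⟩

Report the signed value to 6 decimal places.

+0.308607  (= +√(2/21))

√[8·1!5!2!/9! · 3!3!1!2!3!4!] = √(384/7)
  +(−1)^0/∏(0,1,3,1,2,1)! = 1/12  (running 1/12)
  +(−1)^1/∏(1,0,2,0,3,2)! = -1/24  (running 1/24)
⟨..|..⟩ = √(384/7)·(1/24) = +0.308607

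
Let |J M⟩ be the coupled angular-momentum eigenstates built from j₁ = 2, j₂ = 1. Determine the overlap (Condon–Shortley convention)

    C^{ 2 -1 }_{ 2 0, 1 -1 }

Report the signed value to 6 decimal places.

+0.707107  (= +√(1/2))

j₁+j₂−J=1  J+j₁−j₂=3  J−j₁+j₂=1  j₁+j₂+J+1=6
(j₁±m₁, j₂±m₂, J±M) = (2,2,0,2,1,3)
P² = 2
sum k=0..0:
  [0] +1/2 = 1/2
S = 1/2
C² = P²·S² = 1/2 ; C = +0.707107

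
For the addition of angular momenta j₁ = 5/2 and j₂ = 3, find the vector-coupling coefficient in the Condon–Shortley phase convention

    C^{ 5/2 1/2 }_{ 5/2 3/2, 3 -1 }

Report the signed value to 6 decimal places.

-0.169031  (= −√(1/35))

j₁+j₂−J=3  J+j₁−j₂=2  J−j₁+j₂=3  j₁+j₂+J+1=9
(j₁±m₁, j₂±m₂, J±M) = (4,1,2,4,3,2)
P² = 576/35
sum k=0..1:
  [0] +1/12 = 1/12
  [1] −1/8 = -1/8
S = -1/24
C² = P²·S² = 1/35 ; C = -0.169031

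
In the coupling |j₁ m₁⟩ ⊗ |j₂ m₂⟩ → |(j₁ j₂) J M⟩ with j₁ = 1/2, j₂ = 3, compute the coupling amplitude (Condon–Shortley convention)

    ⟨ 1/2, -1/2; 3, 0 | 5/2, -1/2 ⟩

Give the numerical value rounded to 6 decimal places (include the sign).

-0.654654  (= −√(3/7))

√[6·1!0!5!/7! · 0!1!3!3!2!3!] = √(432/7)
  +(−1)^1/∏(1,0,0,2,0,3)! = -1/12  (running -1/12)
⟨..|..⟩ = √(432/7)·(-1/12) = -0.654654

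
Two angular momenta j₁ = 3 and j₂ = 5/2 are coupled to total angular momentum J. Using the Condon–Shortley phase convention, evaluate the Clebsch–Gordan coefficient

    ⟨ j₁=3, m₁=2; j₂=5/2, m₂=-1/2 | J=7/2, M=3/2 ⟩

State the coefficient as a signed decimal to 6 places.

j₁+j₂−J=2  J+j₁−j₂=4  J−j₁+j₂=3  j₁+j₂+J+1=10
(j₁±m₁, j₂±m₂, J±M) = (5,1,2,3,5,2)
P² = 1536/7
sum k=0..1:
  [0] +1/24 = 1/24
  [1] −1/48 = -1/48
S = 1/48
C² = P²·S² = 2/21 ; C = +0.308607

+0.308607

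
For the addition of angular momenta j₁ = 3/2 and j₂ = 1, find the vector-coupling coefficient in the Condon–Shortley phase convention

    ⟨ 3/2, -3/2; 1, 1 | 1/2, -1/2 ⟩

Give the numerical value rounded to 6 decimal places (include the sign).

+0.707107

√[2·2!1!0!/4! · 0!3!2!0!0!1!] = √(2)
  +(−1)^2/∏(2,0,1,0,0,0)! = 1/2  (running 1/2)
⟨..|..⟩ = √(2)·(1/2) = +0.707107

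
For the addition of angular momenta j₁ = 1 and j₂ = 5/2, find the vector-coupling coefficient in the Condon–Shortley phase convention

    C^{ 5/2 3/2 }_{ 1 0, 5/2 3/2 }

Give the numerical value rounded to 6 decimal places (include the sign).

−√(9/35) ≈ -0.507093

triangle: 1!*1!*4!/7! = 24/5040
(j±m)!: 1!*1!*4!*1!*4!*1! = 576
prefactor² = (2J+1)*Δ*N² = 576/35
  k=0: +1/(0!*1!*1!*4!*0!*0!) = 1/24
  k=1: −1/(1!*0!*0!*3!*1!*1!) = -1/6
Σ = -1/8  ⇒  CG² = 576/35*(-1/8)² = 9/35
CG = −√(9/35) = -0.507093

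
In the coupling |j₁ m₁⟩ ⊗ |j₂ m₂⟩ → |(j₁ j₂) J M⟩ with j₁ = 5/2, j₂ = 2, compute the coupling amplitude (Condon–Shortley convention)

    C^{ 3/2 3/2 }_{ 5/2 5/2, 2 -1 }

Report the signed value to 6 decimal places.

+0.534522

triangle: 3!·2!·1!/7! = 12/5040
(j±m)!: 5!·0!·1!·3!·3!·0! = 4320
prefactor² = (2J+1)·Δ·N² = 288/7
  k=0: +1/(0!·3!·0!·1!·2!·0!) = 1/12
Σ = 1/12  ⇒  CG² = 288/7·1/12² = 2/7
CG = +√(2/7) = +0.534522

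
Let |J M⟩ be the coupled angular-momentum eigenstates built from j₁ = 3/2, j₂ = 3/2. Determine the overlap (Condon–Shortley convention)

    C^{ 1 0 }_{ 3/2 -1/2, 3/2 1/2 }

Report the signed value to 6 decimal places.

-0.223607  (= −√(1/20))

√[3·2!1!1!/5! · 1!2!2!1!1!1!] = √(1/5)
  +(−1)^1/∏(1,1,1,1,0,0)! = -1  (running -1)
  +(−1)^2/∏(2,0,0,0,1,1)! = 1/2  (running -1/2)
⟨..|..⟩ = √(1/5)·(-1/2) = -0.223607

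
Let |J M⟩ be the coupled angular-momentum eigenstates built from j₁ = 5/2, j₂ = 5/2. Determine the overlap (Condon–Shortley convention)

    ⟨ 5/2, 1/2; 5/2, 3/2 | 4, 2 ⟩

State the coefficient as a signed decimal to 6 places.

-0.422577  (= −√(5/28))

j₁+j₂−J=1  J+j₁−j₂=4  J−j₁+j₂=4  j₁+j₂+J+1=10
(j₁±m₁, j₂±m₂, J±M) = (3,2,4,1,6,2)
P² = 20736/35
sum k=0..1:
  [0] +1/96 = 1/96
  [1] −1/36 = -1/36
S = -5/288
C² = P²·S² = 5/28 ; C = -0.422577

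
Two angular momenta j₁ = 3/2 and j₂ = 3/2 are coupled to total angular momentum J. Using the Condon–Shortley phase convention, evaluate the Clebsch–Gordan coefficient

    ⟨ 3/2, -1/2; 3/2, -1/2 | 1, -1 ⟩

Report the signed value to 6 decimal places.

√[3·2!1!1!/5! · 1!2!1!2!0!2!] = √(2/5)
  +(−1)^1/∏(1,1,1,0,0,1)! = -1  (running -1)
⟨..|..⟩ = √(2/5)·(-1) = -0.632456

-0.632456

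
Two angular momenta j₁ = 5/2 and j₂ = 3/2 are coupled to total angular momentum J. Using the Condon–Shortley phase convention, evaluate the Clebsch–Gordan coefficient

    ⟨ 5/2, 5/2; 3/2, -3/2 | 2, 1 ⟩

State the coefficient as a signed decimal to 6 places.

+√(5/14) = +0.597614

j₁+j₂−J=2  J+j₁−j₂=3  J−j₁+j₂=1  j₁+j₂+J+1=7
(j₁±m₁, j₂±m₂, J±M) = (5,0,0,3,3,1)
P² = 360/7
sum k=0..0:
  [0] +1/12 = 1/12
S = 1/12
C² = P²·S² = 5/14 ; C = +0.597614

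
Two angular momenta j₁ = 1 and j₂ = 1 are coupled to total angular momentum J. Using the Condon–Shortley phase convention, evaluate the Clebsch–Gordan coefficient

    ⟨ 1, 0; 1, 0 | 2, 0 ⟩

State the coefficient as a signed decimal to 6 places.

+√(2/3) = +0.816497

triangle: 0!×2!×2!/5! = 4/120
(j±m)!: 1!×1!×1!×1!×2!×2! = 4
prefactor² = (2J+1)×Δ×N² = 2/3
  k=0: +1/(0!×0!×1!×1!×1!×1!) = 1
Σ = 1  ⇒  CG² = 2/3×1² = 2/3
CG = +√(2/3) = +0.816497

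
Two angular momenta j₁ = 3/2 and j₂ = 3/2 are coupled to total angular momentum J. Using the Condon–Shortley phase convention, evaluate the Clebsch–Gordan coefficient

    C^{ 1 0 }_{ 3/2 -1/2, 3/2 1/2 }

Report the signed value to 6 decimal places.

−√(1/20) ≈ -0.223607

√[3·2!1!1!/5! · 1!2!2!1!1!1!] = √(1/5)
  +(−1)^1/∏(1,1,1,1,0,0)! = -1  (running -1)
  +(−1)^2/∏(2,0,0,0,1,1)! = 1/2  (running -1/2)
⟨..|..⟩ = √(1/5)·(-1/2) = -0.223607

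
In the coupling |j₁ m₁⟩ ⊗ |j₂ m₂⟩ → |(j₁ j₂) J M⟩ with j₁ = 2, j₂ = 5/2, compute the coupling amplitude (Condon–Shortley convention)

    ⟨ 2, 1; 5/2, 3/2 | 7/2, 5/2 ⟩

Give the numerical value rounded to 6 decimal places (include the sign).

−√(1/63) = -0.125988

triangle: 1!×3!×4!/9! = 144/362880
(j±m)!: 3!×1!×4!×1!×6!×1! = 103680
prefactor² = (2J+1)×Δ×N² = 2304/7
  k=0: +1/(0!×1!×1!×4!×2!×0!) = 1/48
  k=1: −1/(1!×0!×0!×3!×3!×1!) = -1/36
Σ = -1/144  ⇒  CG² = 2304/7×(-1/144)² = 1/63
CG = −√(1/63) = -0.125988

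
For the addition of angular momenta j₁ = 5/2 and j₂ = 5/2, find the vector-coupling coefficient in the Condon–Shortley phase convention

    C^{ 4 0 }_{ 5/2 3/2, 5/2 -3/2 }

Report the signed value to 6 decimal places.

+0.566947

triangle: 1!·4!·4!/10! = 576/3628800
(j±m)!: 4!·1!·1!·4!·4!·4! = 331776
prefactor² = (2J+1)·Δ·N² = 82944/175
  k=0: +1/(0!·1!·1!·1!·3!·3!) = 1/36
  k=1: −1/(1!·0!·0!·0!·4!·4!) = -1/576
Σ = 5/192  ⇒  CG² = 82944/175·5/192² = 9/28
CG = +√(9/28) = +0.566947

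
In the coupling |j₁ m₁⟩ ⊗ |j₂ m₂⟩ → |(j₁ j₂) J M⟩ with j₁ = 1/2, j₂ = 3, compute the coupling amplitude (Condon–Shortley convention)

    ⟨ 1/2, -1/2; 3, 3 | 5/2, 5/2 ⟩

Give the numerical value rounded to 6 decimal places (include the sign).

-0.925820

√[6·1!0!5!/7! · 0!1!6!0!5!0!] = √(86400/7)
  +(−1)^1/∏(1,0,0,5,0,0)! = -1/120  (running -1/120)
⟨..|..⟩ = √(86400/7)·(-1/120) = -0.925820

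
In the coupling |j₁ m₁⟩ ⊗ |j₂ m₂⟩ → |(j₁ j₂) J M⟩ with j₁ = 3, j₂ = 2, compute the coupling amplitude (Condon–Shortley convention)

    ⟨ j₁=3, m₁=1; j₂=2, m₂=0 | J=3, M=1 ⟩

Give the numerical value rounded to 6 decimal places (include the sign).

√[7·2!4!2!/9! · 4!2!2!2!4!2!] = √(256/15)
  +(−1)^0/∏(0,2,2,2,2,0)! = 1/16  (running 1/16)
  +(−1)^1/∏(1,1,1,1,3,1)! = -1/6  (running -5/48)
  +(−1)^2/∏(2,0,0,0,4,2)! = 1/96  (running -3/32)
⟨..|..⟩ = √(256/15)·(-3/32) = -0.387298

−√(3/20) ≈ -0.387298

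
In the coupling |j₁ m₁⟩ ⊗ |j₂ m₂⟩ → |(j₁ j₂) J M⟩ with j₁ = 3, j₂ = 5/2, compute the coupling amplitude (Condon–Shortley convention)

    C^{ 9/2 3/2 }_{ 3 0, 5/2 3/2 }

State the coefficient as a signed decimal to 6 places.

j₁+j₂−J=1  J+j₁−j₂=5  J−j₁+j₂=4  j₁+j₂+J+1=11
(j₁±m₁, j₂±m₂, J±M) = (3,3,4,1,6,3)
P² = 207360/77
sum k=0..1:
  [0] +1/288 = 1/288
  [1] −1/72 = -1/72
S = -1/96
C² = P²·S² = 45/154 ; C = -0.540562

−√(45/154) = -0.540562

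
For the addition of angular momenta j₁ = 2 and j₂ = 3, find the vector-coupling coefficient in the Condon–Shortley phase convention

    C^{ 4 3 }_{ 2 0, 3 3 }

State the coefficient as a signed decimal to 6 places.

−√(9/20) ≈ -0.670820

j₁+j₂−J=1  J+j₁−j₂=3  J−j₁+j₂=5  j₁+j₂+J+1=10
(j₁±m₁, j₂±m₂, J±M) = (2,2,6,0,7,1)
P² = 25920
sum k=1..1:
  [1] −1/240 = -1/240
S = -1/240
C² = P²·S² = 9/20 ; C = -0.670820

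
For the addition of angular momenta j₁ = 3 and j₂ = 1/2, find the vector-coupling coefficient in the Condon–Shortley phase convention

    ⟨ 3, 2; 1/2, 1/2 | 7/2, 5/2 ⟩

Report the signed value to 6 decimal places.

+√(6/7) ≈ +0.925820

triangle: 0!*6!*1!/8! = 720/40320
(j±m)!: 5!*1!*1!*0!*6!*1! = 86400
prefactor² = (2J+1)*Δ*N² = 86400/7
  k=0: +1/(0!*0!*1!*1!*5!*0!) = 1/120
Σ = 1/120  ⇒  CG² = 86400/7*1/120² = 6/7
CG = +√(6/7) = +0.925820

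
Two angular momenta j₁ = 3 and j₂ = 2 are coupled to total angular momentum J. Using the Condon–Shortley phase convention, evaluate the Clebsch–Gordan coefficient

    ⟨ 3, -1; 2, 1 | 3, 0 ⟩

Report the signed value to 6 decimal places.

+0.182574

triangle: 2!·4!·2!/9! = 96/362880
(j±m)!: 2!·4!·3!·1!·3!·3! = 10368
prefactor² = (2J+1)·Δ·N² = 96/5
  k=1: −1/(1!·1!·3!·2!·1!·0!) = -1/12
  k=2: +1/(2!·0!·2!·1!·2!·1!) = 1/8
Σ = 1/24  ⇒  CG² = 96/5·1/24² = 1/30
CG = +√(1/30) = +0.182574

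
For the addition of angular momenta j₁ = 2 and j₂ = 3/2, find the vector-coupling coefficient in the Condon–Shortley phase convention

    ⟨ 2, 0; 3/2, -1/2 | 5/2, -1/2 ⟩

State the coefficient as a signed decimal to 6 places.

+√(3/35) ≈ +0.292770

j₁+j₂−J=1  J+j₁−j₂=3  J−j₁+j₂=2  j₁+j₂+J+1=7
(j₁±m₁, j₂±m₂, J±M) = (2,2,1,2,2,3)
P² = 48/35
sum k=0..1:
  [0] +1/2 = 1/2
  [1] −1/4 = -1/4
S = 1/4
C² = P²·S² = 3/35 ; C = +0.292770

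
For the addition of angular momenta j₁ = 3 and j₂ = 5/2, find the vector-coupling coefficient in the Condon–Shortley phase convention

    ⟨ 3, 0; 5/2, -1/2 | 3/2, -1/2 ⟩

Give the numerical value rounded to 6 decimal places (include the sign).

triangle: 4!·2!·1!/8! = 48/40320
(j±m)!: 3!·3!·2!·3!·1!·2! = 864
prefactor² = (2J+1)·Δ·N² = 144/35
  k=1: −1/(1!·3!·2!·1!·0!·0!) = -1/12
  k=2: +1/(2!·2!·1!·0!·1!·1!) = 1/4
Σ = 1/6  ⇒  CG² = 144/35·1/6² = 4/35
CG = +√(4/35) = +0.338062

+0.338062  (= +√(4/35))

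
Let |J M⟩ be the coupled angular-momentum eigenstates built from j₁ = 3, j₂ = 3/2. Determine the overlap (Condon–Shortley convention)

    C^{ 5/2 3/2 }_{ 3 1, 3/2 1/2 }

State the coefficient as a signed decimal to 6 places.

-0.591608

j₁+j₂−J=2  J+j₁−j₂=4  J−j₁+j₂=1  j₁+j₂+J+1=8
(j₁±m₁, j₂±m₂, J±M) = (4,2,2,1,4,1)
P² = 576/35
sum k=1..2:
  [1] −1/6 = -1/6
  [2] +1/48 = 1/48
S = -7/48
C² = P²·S² = 7/20 ; C = -0.591608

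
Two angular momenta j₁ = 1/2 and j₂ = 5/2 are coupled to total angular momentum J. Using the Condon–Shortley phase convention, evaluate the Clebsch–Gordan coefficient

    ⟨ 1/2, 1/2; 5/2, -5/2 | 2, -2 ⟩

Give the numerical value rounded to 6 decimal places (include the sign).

√[5·1!0!4!/6! · 1!0!0!5!0!4!] = √(480)
  +(−1)^0/∏(0,1,0,0,0,4)! = 1/24  (running 1/24)
⟨..|..⟩ = √(480)·(1/24) = +0.912871

+0.912871  (= +√(5/6))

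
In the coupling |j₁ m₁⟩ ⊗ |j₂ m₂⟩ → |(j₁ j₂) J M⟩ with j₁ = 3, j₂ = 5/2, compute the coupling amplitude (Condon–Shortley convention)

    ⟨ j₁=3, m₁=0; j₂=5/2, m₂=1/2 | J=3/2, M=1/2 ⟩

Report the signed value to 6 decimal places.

+0.338062  (= +√(4/35))

triangle: 4!×2!×1!/8! = 48/40320
(j±m)!: 3!×3!×3!×2!×2!×1! = 864
prefactor² = (2J+1)×Δ×N² = 144/35
  k=2: +1/(2!×2!×1!×1!×1!×0!) = 1/4
  k=3: −1/(3!×1!×0!×0!×2!×1!) = -1/12
Σ = 1/6  ⇒  CG² = 144/35×1/6² = 4/35
CG = +√(4/35) = +0.338062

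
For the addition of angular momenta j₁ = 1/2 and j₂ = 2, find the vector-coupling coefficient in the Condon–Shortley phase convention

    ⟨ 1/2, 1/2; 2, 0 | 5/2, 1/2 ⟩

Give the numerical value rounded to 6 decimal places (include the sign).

+0.774597

triangle: 0!*1!*4!/6! = 24/720
(j±m)!: 1!*0!*2!*2!*3!*2! = 48
prefactor² = (2J+1)*Δ*N² = 48/5
  k=0: +1/(0!*0!*0!*2!*1!*2!) = 1/4
Σ = 1/4  ⇒  CG² = 48/5*1/4² = 3/5
CG = +√(3/5) = +0.774597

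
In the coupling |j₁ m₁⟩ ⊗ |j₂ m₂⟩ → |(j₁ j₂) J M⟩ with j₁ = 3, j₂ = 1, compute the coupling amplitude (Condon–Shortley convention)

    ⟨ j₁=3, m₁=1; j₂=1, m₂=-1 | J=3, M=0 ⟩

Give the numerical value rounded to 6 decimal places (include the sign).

+0.707107

j₁+j₂−J=1  J+j₁−j₂=5  J−j₁+j₂=1  j₁+j₂+J+1=8
(j₁±m₁, j₂±m₂, J±M) = (4,2,0,2,3,3)
P² = 72
sum k=0..0:
  [0] +1/12 = 1/12
S = 1/12
C² = P²·S² = 1/2 ; C = +0.707107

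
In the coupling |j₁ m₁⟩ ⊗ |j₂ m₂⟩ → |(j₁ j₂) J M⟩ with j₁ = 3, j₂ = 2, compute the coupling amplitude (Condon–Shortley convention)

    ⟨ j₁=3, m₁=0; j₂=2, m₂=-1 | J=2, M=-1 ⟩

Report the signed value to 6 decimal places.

triangle: 3!×3!×1!/8! = 36/40320
(j±m)!: 3!×3!×1!×3!×1!×3! = 1296
prefactor² = (2J+1)×Δ×N² = 81/14
  k=0: +1/(0!×3!×3!×1!×0!×0!) = 1/36
  k=1: −1/(1!×2!×2!×0!×1!×1!) = -1/4
Σ = -2/9  ⇒  CG² = 81/14×(-2/9)² = 2/7
CG = −√(2/7) = -0.534522

−√(2/7) ≈ -0.534522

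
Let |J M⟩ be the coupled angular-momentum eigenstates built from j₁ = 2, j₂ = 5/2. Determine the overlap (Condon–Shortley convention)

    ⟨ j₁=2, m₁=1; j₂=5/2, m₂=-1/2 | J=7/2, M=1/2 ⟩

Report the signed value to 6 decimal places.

+√(14/45) = +0.557773

triangle: 1!*3!*4!/9! = 144/362880
(j±m)!: 3!*1!*2!*3!*4!*3! = 10368
prefactor² = (2J+1)*Δ*N² = 1152/35
  k=0: +1/(0!*1!*1!*2!*2!*2!) = 1/8
  k=1: −1/(1!*0!*0!*1!*3!*3!) = -1/36
Σ = 7/72  ⇒  CG² = 1152/35*7/72² = 14/45
CG = +√(14/45) = +0.557773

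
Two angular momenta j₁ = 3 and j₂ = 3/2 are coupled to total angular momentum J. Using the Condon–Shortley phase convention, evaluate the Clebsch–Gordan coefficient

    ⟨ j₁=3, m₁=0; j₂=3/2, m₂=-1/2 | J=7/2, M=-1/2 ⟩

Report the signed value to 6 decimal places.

√[8·1!5!2!/9! · 3!3!1!2!3!4!] = √(384/7)
  +(−1)^0/∏(0,1,3,1,2,1)! = 1/12  (running 1/12)
  +(−1)^1/∏(1,0,2,0,3,2)! = -1/24  (running 1/24)
⟨..|..⟩ = √(384/7)·(1/24) = +0.308607

+0.308607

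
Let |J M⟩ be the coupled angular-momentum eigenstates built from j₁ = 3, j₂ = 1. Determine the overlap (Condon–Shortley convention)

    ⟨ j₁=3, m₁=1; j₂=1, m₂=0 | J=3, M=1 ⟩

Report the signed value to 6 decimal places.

j₁+j₂−J=1  J+j₁−j₂=5  J−j₁+j₂=1  j₁+j₂+J+1=8
(j₁±m₁, j₂±m₂, J±M) = (4,2,1,1,4,2)
P² = 48
sum k=0..1:
  [0] +1/12 = 1/12
  [1] −1/24 = -1/24
S = 1/24
C² = P²·S² = 1/12 ; C = +0.288675

+0.288675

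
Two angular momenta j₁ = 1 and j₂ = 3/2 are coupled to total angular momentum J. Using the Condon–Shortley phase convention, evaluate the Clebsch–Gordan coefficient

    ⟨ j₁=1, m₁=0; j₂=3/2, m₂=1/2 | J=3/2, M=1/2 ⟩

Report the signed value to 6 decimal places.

−√(1/15) ≈ -0.258199

triangle: 1!·1!·2!/5! = 2/120
(j±m)!: 1!·1!·2!·1!·2!·1! = 4
prefactor² = (2J+1)·Δ·N² = 4/15
  k=0: +1/(0!·1!·1!·2!·0!·0!) = 1/2
  k=1: −1/(1!·0!·0!·1!·1!·1!) = -1
Σ = -1/2  ⇒  CG² = 4/15·(-1/2)² = 1/15
CG = −√(1/15) = -0.258199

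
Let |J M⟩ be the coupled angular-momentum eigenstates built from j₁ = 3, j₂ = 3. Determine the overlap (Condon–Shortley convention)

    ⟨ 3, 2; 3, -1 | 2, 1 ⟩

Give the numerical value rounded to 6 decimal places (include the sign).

j₁+j₂−J=4  J+j₁−j₂=2  J−j₁+j₂=2  j₁+j₂+J+1=9
(j₁±m₁, j₂±m₂, J±M) = (5,1,2,4,3,1)
P² = 320/7
sum k=0..1:
  [0] +1/48 = 1/48
  [1] −1/12 = -1/12
S = -1/16
C² = P²·S² = 5/28 ; C = -0.422577

−√(5/28) ≈ -0.422577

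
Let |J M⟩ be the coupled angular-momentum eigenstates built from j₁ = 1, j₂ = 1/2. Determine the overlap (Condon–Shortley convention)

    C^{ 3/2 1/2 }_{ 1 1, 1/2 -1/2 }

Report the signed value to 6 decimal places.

+√(1/3) = +0.577350

√[4·0!2!1!/4! · 2!0!0!1!2!1!] = √(4/3)
  +(−1)^0/∏(0,0,0,0,2,1)! = 1/2  (running 1/2)
⟨..|..⟩ = √(4/3)·(1/2) = +0.577350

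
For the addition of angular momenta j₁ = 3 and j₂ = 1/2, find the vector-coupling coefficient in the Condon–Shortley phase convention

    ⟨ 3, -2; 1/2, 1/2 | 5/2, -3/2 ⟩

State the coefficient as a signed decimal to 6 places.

j₁+j₂−J=1  J+j₁−j₂=5  J−j₁+j₂=0  j₁+j₂+J+1=7
(j₁±m₁, j₂±m₂, J±M) = (1,5,1,0,1,4)
P² = 2880/7
sum k=1..1:
  [1] −1/24 = -1/24
S = -1/24
C² = P²·S² = 5/7 ; C = -0.845154

-0.845154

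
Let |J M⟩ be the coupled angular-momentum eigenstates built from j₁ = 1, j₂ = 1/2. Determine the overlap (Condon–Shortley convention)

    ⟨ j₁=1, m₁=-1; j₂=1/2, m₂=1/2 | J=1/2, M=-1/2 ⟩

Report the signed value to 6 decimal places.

-0.816497

√[2·1!1!0!/3! · 0!2!1!0!0!1!] = √(2/3)
  +(−1)^1/∏(1,0,1,0,0,0)! = -1  (running -1)
⟨..|..⟩ = √(2/3)·(-1) = -0.816497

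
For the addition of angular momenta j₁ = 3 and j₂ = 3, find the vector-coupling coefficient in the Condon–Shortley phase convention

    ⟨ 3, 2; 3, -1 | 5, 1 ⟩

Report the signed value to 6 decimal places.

+0.566947  (= +√(9/28))

√[11·1!5!5!/12! · 5!1!2!4!6!4!] = √(230400/7)
  +(−1)^0/∏(0,1,1,2,4,3)! = 1/288  (running 1/288)
  +(−1)^1/∏(1,0,0,1,5,4)! = -1/2880  (running 1/320)
⟨..|..⟩ = √(230400/7)·(1/320) = +0.566947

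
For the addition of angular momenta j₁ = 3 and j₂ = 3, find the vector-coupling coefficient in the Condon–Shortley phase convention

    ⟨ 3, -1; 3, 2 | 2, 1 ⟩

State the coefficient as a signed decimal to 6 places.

−√(5/28) = -0.422577

j₁+j₂−J=4  J+j₁−j₂=2  J−j₁+j₂=2  j₁+j₂+J+1=9
(j₁±m₁, j₂±m₂, J±M) = (2,4,5,1,3,1)
P² = 320/7
sum k=3..4:
  [3] −1/12 = -1/12
  [4] +1/48 = 1/48
S = -1/16
C² = P²·S² = 5/28 ; C = -0.422577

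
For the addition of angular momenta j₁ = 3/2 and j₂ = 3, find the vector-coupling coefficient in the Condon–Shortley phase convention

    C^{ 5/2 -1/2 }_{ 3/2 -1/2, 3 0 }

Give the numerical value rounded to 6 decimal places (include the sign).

-0.414039  (= −√(6/35))

√[6·2!1!4!/8! · 1!2!3!3!2!3!] = √(216/35)
  +(−1)^1/∏(1,1,1,2,0,2)! = -1/4  (running -1/4)
  +(−1)^2/∏(2,0,0,1,1,3)! = 1/12  (running -1/6)
⟨..|..⟩ = √(216/35)·(-1/6) = -0.414039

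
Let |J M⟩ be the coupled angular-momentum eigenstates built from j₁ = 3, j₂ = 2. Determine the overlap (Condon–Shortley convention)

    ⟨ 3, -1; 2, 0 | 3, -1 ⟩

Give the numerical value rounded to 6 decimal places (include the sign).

j₁+j₂−J=2  J+j₁−j₂=4  J−j₁+j₂=2  j₁+j₂+J+1=9
(j₁±m₁, j₂±m₂, J±M) = (2,4,2,2,2,4)
P² = 256/15
sum k=0..2:
  [0] +1/96 = 1/96
  [1] −1/6 = -1/6
  [2] +1/16 = 1/16
S = -3/32
C² = P²·S² = 3/20 ; C = -0.387298

-0.387298  (= −√(3/20))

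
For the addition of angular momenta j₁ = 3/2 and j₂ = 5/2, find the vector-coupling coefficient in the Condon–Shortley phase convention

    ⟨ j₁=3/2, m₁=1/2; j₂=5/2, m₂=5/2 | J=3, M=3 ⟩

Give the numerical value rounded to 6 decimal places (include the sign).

j₁+j₂−J=1  J+j₁−j₂=2  J−j₁+j₂=4  j₁+j₂+J+1=8
(j₁±m₁, j₂±m₂, J±M) = (2,1,5,0,6,0)
P² = 1440
sum k=1..1:
  [1] −1/48 = -1/48
S = -1/48
C² = P²·S² = 5/8 ; C = -0.790569

−√(5/8) = -0.790569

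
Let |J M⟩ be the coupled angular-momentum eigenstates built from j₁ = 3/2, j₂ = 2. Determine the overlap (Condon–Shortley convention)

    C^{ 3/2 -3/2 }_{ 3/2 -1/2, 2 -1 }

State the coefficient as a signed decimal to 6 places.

−√(2/5) = -0.632456

√[4·2!1!2!/6! · 1!2!1!3!0!3!] = √(8/5)
  +(−1)^1/∏(1,1,1,0,0,2)! = -1/2  (running -1/2)
⟨..|..⟩ = √(8/5)·(-1/2) = -0.632456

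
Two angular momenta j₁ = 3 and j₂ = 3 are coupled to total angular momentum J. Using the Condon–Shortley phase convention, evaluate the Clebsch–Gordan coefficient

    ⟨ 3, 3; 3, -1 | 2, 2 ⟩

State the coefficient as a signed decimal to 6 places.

+√(5/42) = +0.345033

j₁+j₂−J=4  J+j₁−j₂=2  J−j₁+j₂=2  j₁+j₂+J+1=9
(j₁±m₁, j₂±m₂, J±M) = (6,0,2,4,4,0)
P² = 7680/7
sum k=0..0:
  [0] +1/96 = 1/96
S = 1/96
C² = P²·S² = 5/42 ; C = +0.345033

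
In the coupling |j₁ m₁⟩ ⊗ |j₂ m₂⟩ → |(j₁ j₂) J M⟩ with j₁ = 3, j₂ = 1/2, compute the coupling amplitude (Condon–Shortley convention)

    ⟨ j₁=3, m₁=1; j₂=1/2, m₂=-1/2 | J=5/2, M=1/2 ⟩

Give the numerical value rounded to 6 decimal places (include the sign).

+√(4/7) = +0.755929

triangle: 1!*5!*0!/7! = 120/5040
(j±m)!: 4!*2!*0!*1!*3!*2! = 576
prefactor² = (2J+1)*Δ*N² = 576/7
  k=0: +1/(0!*1!*2!*0!*3!*0!) = 1/12
Σ = 1/12  ⇒  CG² = 576/7*1/12² = 4/7
CG = +√(4/7) = +0.755929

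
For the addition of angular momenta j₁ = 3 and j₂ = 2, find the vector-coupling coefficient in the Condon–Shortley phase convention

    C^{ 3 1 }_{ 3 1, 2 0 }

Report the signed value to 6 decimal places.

√[7·2!4!2!/9! · 4!2!2!2!4!2!] = √(256/15)
  +(−1)^0/∏(0,2,2,2,2,0)! = 1/16  (running 1/16)
  +(−1)^1/∏(1,1,1,1,3,1)! = -1/6  (running -5/48)
  +(−1)^2/∏(2,0,0,0,4,2)! = 1/96  (running -3/32)
⟨..|..⟩ = √(256/15)·(-3/32) = -0.387298

−√(3/20) = -0.387298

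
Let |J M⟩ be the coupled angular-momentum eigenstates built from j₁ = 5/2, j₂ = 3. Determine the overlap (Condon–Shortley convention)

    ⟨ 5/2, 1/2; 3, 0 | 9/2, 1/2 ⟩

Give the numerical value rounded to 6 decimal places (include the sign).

+√(10/231) = +0.208063

j₁+j₂−J=1  J+j₁−j₂=4  J−j₁+j₂=5  j₁+j₂+J+1=11
(j₁±m₁, j₂±m₂, J±M) = (3,2,3,3,5,4)
P² = 69120/77
sum k=0..1:
  [0] +1/48 = 1/48
  [1] −1/72 = -1/72
S = 1/144
C² = P²·S² = 10/231 ; C = +0.208063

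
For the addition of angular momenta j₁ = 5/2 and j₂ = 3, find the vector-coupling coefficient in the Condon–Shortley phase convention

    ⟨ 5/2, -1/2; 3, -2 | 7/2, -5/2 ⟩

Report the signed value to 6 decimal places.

√[8·2!3!4!/10! · 2!3!1!5!1!6!] = √(4608/7)
  +(−1)^0/∏(0,2,3,1,0,3)! = 1/72  (running 1/72)
  +(−1)^1/∏(1,1,2,0,1,4)! = -1/48  (running -1/144)
⟨..|..⟩ = √(4608/7)·(-1/144) = -0.178174

-0.178174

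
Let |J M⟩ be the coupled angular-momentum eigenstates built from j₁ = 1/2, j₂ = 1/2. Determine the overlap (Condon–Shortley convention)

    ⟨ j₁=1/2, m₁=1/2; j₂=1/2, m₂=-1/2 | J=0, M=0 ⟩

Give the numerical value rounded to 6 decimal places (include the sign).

+0.707107

√[1·1!0!0!/2! · 1!0!0!1!0!0!] = √(1/2)
  +(−1)^0/∏(0,1,0,0,0,0)! = 1  (running 1)
⟨..|..⟩ = √(1/2)·(1) = +0.707107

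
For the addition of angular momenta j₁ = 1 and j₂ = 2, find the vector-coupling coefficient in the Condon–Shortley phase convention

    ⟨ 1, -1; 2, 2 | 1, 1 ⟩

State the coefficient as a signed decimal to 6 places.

+0.774597  (= +√(3/5))

√[3·2!0!2!/5! · 0!2!4!0!2!0!] = √(48/5)
  +(−1)^2/∏(2,0,0,2,0,0)! = 1/4  (running 1/4)
⟨..|..⟩ = √(48/5)·(1/4) = +0.774597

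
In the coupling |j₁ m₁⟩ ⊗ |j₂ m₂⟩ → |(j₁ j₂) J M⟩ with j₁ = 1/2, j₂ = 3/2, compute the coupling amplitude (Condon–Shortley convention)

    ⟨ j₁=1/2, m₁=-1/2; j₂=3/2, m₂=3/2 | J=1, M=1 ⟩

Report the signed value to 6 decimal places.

triangle: 1!×0!×2!/4! = 2/24
(j±m)!: 0!×1!×3!×0!×2!×0! = 12
prefactor² = (2J+1)×Δ×N² = 3
  k=1: −1/(1!×0!×0!×2!×0!×0!) = -1/2
Σ = -1/2  ⇒  CG² = 3×(-1/2)² = 3/4
CG = −√(3/4) = -0.866025

−√(3/4) ≈ -0.866025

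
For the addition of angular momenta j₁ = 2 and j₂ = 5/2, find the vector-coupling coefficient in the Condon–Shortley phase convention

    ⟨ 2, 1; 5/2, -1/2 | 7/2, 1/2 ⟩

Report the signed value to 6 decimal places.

triangle: 1!·3!·4!/9! = 144/362880
(j±m)!: 3!·1!·2!·3!·4!·3! = 10368
prefactor² = (2J+1)·Δ·N² = 1152/35
  k=0: +1/(0!·1!·1!·2!·2!·2!) = 1/8
  k=1: −1/(1!·0!·0!·1!·3!·3!) = -1/36
Σ = 7/72  ⇒  CG² = 1152/35·7/72² = 14/45
CG = +√(14/45) = +0.557773

+0.557773  (= +√(14/45))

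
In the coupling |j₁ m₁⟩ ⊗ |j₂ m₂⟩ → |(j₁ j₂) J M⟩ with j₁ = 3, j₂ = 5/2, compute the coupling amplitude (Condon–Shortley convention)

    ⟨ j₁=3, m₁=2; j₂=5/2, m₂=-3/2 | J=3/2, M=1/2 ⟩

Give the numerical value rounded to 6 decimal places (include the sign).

√[4·4!2!1!/8! · 5!1!1!4!2!1!] = √(192/7)
  +(−1)^0/∏(0,4,1,1,1,0)! = 1/24  (running 1/24)
  +(−1)^1/∏(1,3,0,0,2,1)! = -1/12  (running -1/24)
⟨..|..⟩ = √(192/7)·(-1/24) = -0.218218

−√(1/21) ≈ -0.218218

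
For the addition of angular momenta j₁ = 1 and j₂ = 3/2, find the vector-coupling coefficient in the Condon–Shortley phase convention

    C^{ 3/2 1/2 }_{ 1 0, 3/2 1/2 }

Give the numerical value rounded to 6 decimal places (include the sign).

−√(1/15) ≈ -0.258199

√[4·1!1!2!/5! · 1!1!2!1!2!1!] = √(4/15)
  +(−1)^0/∏(0,1,1,2,0,0)! = 1/2  (running 1/2)
  +(−1)^1/∏(1,0,0,1,1,1)! = -1  (running -1/2)
⟨..|..⟩ = √(4/15)·(-1/2) = -0.258199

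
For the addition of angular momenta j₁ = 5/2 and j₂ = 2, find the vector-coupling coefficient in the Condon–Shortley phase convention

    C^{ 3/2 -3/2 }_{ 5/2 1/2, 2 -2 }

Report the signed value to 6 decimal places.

+0.338062  (= +√(4/35))

triangle: 3!×2!×1!/7! = 12/5040
(j±m)!: 3!×2!×0!×4!×0!×3! = 1728
prefactor² = (2J+1)×Δ×N² = 576/35
  k=0: +1/(0!×3!×2!×0!×0!×1!) = 1/12
Σ = 1/12  ⇒  CG² = 576/35×1/12² = 4/35
CG = +√(4/35) = +0.338062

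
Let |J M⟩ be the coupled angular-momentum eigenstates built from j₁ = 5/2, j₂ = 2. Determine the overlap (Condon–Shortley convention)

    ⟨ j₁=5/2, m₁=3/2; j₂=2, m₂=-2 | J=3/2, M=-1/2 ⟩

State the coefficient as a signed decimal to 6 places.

+0.552052  (= +√(32/105))

triangle: 3!×2!×1!/7! = 12/5040
(j±m)!: 4!×1!×0!×4!×1!×2! = 1152
prefactor² = (2J+1)×Δ×N² = 384/35
  k=0: +1/(0!×3!×1!×0!×1!×1!) = 1/6
Σ = 1/6  ⇒  CG² = 384/35×1/6² = 32/105
CG = +√(32/105) = +0.552052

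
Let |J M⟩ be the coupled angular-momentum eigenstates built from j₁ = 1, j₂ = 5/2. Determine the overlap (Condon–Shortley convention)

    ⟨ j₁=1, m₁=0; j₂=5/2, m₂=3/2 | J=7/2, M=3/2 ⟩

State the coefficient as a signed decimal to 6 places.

j₁+j₂−J=0  J+j₁−j₂=2  J−j₁+j₂=5  j₁+j₂+J+1=8
(j₁±m₁, j₂±m₂, J±M) = (1,1,4,1,5,2)
P² = 1920/7
sum k=0..0:
  [0] +1/24 = 1/24
S = 1/24
C² = P²·S² = 10/21 ; C = +0.690066

+0.690066  (= +√(10/21))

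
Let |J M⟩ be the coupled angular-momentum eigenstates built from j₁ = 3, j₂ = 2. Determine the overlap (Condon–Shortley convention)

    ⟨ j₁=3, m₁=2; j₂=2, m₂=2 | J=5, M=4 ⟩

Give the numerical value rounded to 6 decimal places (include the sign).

√[11·0!6!4!/11! · 5!1!4!0!9!1!] = √(4976640)
  +(−1)^0/∏(0,0,1,4,5,0)! = 1/2880  (running 1/2880)
⟨..|..⟩ = √(4976640)·(1/2880) = +0.774597

+0.774597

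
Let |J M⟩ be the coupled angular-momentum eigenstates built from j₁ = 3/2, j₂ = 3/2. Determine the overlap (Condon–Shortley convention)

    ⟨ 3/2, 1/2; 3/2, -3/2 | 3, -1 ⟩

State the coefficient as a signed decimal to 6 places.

triangle: 0!·3!·3!/7! = 36/5040
(j±m)!: 2!·1!·0!·3!·2!·4! = 576
prefactor² = (2J+1)·Δ·N² = 144/5
  k=0: +1/(0!·0!·1!·0!·2!·3!) = 1/12
Σ = 1/12  ⇒  CG² = 144/5·1/12² = 1/5
CG = +√(1/5) = +0.447214

+√(1/5) = +0.447214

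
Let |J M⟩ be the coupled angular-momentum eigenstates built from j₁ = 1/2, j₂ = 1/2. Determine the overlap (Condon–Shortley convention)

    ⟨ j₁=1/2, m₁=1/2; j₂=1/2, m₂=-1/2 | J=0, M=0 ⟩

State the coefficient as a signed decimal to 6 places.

√[1·1!0!0!/2! · 1!0!0!1!0!0!] = √(1/2)
  +(−1)^0/∏(0,1,0,0,0,0)! = 1  (running 1)
⟨..|..⟩ = √(1/2)·(1) = +0.707107

+0.707107  (= +√(1/2))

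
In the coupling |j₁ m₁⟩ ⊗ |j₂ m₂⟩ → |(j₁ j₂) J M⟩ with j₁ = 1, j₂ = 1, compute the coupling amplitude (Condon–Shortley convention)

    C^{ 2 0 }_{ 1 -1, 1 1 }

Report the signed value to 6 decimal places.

triangle: 0!·2!·2!/5! = 4/120
(j±m)!: 0!·2!·2!·0!·2!·2! = 16
prefactor² = (2J+1)·Δ·N² = 8/3
  k=0: +1/(0!·0!·2!·2!·0!·0!) = 1/4
Σ = 1/4  ⇒  CG² = 8/3·1/4² = 1/6
CG = +√(1/6) = +0.408248

+0.408248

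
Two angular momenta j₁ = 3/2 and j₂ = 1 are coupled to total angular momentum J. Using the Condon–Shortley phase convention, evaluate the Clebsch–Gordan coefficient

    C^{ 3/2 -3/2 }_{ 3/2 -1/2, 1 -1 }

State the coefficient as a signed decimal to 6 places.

j₁+j₂−J=1  J+j₁−j₂=2  J−j₁+j₂=1  j₁+j₂+J+1=5
(j₁±m₁, j₂±m₂, J±M) = (1,2,0,2,0,3)
P² = 8/5
sum k=0..0:
  [0] +1/2 = 1/2
S = 1/2
C² = P²·S² = 2/5 ; C = +0.632456

+0.632456  (= +√(2/5))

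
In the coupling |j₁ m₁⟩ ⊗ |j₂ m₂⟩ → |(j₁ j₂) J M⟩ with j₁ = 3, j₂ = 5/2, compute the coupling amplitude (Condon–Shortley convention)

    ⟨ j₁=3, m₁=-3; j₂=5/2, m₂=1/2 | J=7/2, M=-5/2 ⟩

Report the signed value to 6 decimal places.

+0.654654  (= +√(3/7))

√[8·2!4!3!/10! · 0!6!3!2!1!6!] = √(27648/7)
  +(−1)^2/∏(2,0,4,1,0,2)! = 1/96  (running 1/96)
⟨..|..⟩ = √(27648/7)·(1/96) = +0.654654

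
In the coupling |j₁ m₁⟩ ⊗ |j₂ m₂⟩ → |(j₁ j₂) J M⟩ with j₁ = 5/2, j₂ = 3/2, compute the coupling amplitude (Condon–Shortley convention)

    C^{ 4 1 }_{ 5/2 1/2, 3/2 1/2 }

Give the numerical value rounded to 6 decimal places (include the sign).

+√(15/28) ≈ +0.731925

√[9·0!5!3!/9! · 3!2!2!1!5!3!] = √(2160/7)
  +(−1)^0/∏(0,0,2,2,3,1)! = 1/24  (running 1/24)
⟨..|..⟩ = √(2160/7)·(1/24) = +0.731925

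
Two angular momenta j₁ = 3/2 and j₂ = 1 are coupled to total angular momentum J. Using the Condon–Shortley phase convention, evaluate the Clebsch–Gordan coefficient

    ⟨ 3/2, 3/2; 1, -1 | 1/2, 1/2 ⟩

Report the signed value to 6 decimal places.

+0.707107  (= +√(1/2))

√[2·2!1!0!/4! · 3!0!0!2!1!0!] = √(2)
  +(−1)^0/∏(0,2,0,0,1,0)! = 1/2  (running 1/2)
⟨..|..⟩ = √(2)·(1/2) = +0.707107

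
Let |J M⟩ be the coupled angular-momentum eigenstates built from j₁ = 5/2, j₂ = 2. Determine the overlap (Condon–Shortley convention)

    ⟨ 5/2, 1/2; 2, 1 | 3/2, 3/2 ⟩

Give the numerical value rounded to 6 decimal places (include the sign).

+0.507093

√[4·3!2!1!/7! · 3!2!3!1!3!0!] = √(144/35)
  +(−1)^2/∏(2,1,0,1,2,0)! = 1/4  (running 1/4)
⟨..|..⟩ = √(144/35)·(1/4) = +0.507093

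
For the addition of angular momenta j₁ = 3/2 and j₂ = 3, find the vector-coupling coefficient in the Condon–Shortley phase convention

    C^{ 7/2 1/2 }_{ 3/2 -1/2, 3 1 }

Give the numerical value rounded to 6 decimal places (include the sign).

√[8·1!2!5!/9! · 1!2!4!2!4!3!] = √(512/7)
  +(−1)^0/∏(0,1,2,4,0,1)! = 1/48  (running 1/48)
  +(−1)^1/∏(1,0,1,3,1,2)! = -1/12  (running -1/16)
⟨..|..⟩ = √(512/7)·(-1/16) = -0.534522

-0.534522  (= −√(2/7))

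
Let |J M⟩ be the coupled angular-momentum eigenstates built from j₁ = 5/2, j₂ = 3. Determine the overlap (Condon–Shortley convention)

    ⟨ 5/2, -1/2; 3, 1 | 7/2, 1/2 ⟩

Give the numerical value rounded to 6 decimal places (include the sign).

√[8·2!3!4!/10! · 2!3!4!2!4!3!] = √(9216/175)
  +(−1)^0/∏(0,2,3,4,0,0)! = 1/288  (running 1/288)
  +(−1)^1/∏(1,1,2,3,1,1)! = -1/12  (running -23/288)
  +(−1)^2/∏(2,0,1,2,2,2)! = 1/16  (running -5/288)
⟨..|..⟩ = √(9216/175)·(-5/288) = -0.125988

−√(1/63) ≈ -0.125988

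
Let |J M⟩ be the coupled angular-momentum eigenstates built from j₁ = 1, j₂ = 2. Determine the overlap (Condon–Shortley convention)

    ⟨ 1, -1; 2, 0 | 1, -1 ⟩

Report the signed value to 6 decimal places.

j₁+j₂−J=2  J+j₁−j₂=0  J−j₁+j₂=2  j₁+j₂+J+1=5
(j₁±m₁, j₂±m₂, J±M) = (0,2,2,2,0,2)
P² = 8/5
sum k=2..2:
  [2] +1/4 = 1/4
S = 1/4
C² = P²·S² = 1/10 ; C = +0.316228

+√(1/10) = +0.316228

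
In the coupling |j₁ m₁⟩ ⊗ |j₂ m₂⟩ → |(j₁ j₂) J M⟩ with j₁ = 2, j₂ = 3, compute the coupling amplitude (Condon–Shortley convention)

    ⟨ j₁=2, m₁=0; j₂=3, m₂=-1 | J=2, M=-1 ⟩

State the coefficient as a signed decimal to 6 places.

triangle: 3!·1!·3!/8! = 36/40320
(j±m)!: 2!·2!·2!·4!·1!·3! = 1152
prefactor² = (2J+1)·Δ·N² = 36/7
  k=1: −1/(1!·2!·1!·1!·0!·2!) = -1/4
  k=2: +1/(2!·1!·0!·0!·1!·3!) = 1/12
Σ = -1/6  ⇒  CG² = 36/7·(-1/6)² = 1/7
CG = −√(1/7) = -0.377964

-0.377964  (= −√(1/7))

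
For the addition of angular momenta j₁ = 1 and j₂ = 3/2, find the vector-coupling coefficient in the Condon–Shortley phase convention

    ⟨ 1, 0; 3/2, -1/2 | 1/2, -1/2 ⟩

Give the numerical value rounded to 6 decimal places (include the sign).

−√(1/3) = -0.577350

√[2·2!0!1!/4! · 1!1!1!2!0!1!] = √(1/3)
  +(−1)^1/∏(1,1,0,0,0,1)! = -1  (running -1)
⟨..|..⟩ = √(1/3)·(-1) = -0.577350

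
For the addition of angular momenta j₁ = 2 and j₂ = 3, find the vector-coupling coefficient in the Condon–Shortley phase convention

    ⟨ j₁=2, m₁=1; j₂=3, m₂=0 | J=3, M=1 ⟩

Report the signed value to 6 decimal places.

triangle: 2!*2!*4!/9! = 96/362880
(j±m)!: 3!*1!*3!*3!*4!*2! = 10368
prefactor² = (2J+1)*Δ*N² = 96/5
  k=0: +1/(0!*2!*1!*3!*1!*1!) = 1/12
  k=1: −1/(1!*1!*0!*2!*2!*2!) = -1/8
Σ = -1/24  ⇒  CG² = 96/5*(-1/24)² = 1/30
CG = −√(1/30) = -0.182574

-0.182574  (= −√(1/30))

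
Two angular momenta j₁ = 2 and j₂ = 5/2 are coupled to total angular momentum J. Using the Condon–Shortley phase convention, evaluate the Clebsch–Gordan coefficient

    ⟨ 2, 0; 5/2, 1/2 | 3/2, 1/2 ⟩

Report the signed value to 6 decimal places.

√[4·3!1!2!/7! · 2!2!3!2!2!1!] = √(32/35)
  +(−1)^1/∏(1,2,1,2,0,0)! = -1/4  (running -1/4)
  +(−1)^2/∏(2,1,0,1,1,1)! = 1/2  (running 1/4)
⟨..|..⟩ = √(32/35)·(1/4) = +0.239046

+0.239046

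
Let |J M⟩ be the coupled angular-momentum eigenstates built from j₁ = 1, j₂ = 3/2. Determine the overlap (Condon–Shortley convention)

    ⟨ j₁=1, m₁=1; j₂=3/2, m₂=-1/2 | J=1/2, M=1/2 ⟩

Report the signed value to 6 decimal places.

+√(1/6) = +0.408248

j₁+j₂−J=2  J+j₁−j₂=0  J−j₁+j₂=1  j₁+j₂+J+1=4
(j₁±m₁, j₂±m₂, J±M) = (2,0,1,2,1,0)
P² = 2/3
sum k=0..0:
  [0] +1/2 = 1/2
S = 1/2
C² = P²·S² = 1/6 ; C = +0.408248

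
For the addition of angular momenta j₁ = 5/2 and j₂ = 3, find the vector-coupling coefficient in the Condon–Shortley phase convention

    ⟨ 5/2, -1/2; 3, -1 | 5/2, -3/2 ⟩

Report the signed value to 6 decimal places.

triangle: 3!*2!*3!/9! = 72/362880
(j±m)!: 2!*3!*2!*4!*1!*4! = 13824
prefactor² = (2J+1)*Δ*N² = 576/35
  k=1: −1/(1!*2!*2!*1!*0!*2!) = -1/8
  k=2: +1/(2!*1!*1!*0!*1!*3!) = 1/12
Σ = -1/24  ⇒  CG² = 576/35*(-1/24)² = 1/35
CG = −√(1/35) = -0.169031

-0.169031  (= −√(1/35))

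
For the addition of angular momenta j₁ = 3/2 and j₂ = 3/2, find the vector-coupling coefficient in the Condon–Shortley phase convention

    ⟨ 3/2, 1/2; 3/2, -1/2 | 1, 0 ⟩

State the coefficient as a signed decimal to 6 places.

√[3·2!1!1!/5! · 2!1!1!2!1!1!] = √(1/5)
  +(−1)^0/∏(0,2,1,1,0,0)! = 1/2  (running 1/2)
  +(−1)^1/∏(1,1,0,0,1,1)! = -1  (running -1/2)
⟨..|..⟩ = √(1/5)·(-1/2) = -0.223607

-0.223607  (= −√(1/20))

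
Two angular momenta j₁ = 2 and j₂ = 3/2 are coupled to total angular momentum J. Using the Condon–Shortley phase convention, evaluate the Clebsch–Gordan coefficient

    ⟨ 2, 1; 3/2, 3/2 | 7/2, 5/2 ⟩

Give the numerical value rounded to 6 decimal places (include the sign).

triangle: 0!×4!×3!/8! = 144/40320
(j±m)!: 3!×1!×3!×0!×6!×1! = 25920
prefactor² = (2J+1)×Δ×N² = 5184/7
  k=0: +1/(0!×0!×1!×3!×3!×0!) = 1/36
Σ = 1/36  ⇒  CG² = 5184/7×1/36² = 4/7
CG = +√(4/7) = +0.755929

+0.755929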